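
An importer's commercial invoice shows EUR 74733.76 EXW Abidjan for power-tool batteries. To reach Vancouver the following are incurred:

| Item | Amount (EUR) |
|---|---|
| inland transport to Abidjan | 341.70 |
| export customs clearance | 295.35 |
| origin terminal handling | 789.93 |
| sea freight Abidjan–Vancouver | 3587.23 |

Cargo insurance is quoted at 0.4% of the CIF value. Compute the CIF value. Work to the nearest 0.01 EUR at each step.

CIF value: EUR 80068.24

Let C be the CIF value. C = EXW price + pre-shipment costs + freight + 0.4% × C
C − 0.4% × C = 74733.76 + 341.70 + 295.35 + 789.93 + 3587.23
0.996 × C = 79747.97
C = 79747.97 / 0.996 = 80068.24
Insurance premium = 0.4% × 80068.24 = 320.27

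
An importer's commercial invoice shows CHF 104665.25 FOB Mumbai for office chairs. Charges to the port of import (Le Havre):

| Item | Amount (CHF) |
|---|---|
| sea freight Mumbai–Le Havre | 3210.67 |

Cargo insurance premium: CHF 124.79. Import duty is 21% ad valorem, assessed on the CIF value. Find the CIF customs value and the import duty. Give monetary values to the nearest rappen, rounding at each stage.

CIF value: CHF 108000.71; import duty: CHF 22680.15

CIF = FOB price + freight + insurance
CIF = 104665.25 + 3210.67 + 124.79 = 108000.71
Import duty = 108000.71 × 21% = 22680.15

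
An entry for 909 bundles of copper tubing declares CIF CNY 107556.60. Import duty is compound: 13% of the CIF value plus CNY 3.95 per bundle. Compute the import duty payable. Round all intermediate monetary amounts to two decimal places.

Import duty: CNY 17572.91

Ad valorem component: 107556.60 × 13% = 13982.36
Specific component: 909 × 3.95 = 3590.55
Import duty = 13982.36 + 3590.55 = 17572.91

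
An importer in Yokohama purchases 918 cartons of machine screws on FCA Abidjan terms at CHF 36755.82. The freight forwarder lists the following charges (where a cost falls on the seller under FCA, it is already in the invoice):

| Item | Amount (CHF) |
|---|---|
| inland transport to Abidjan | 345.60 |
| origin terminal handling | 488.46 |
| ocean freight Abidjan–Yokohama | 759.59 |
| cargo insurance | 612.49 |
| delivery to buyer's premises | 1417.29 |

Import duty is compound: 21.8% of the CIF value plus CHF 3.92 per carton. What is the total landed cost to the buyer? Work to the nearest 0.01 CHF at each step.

Total landed cost: CHF 52050.58

FCA: the seller delivers export-cleared goods to the carrier; the buyer bears costs from that point.
Already in the invoice (seller's account under FCA): inland to port — exclude.
CIF value = FCA price + origin terminal + freight + insurance = 36755.82 + 488.46 + 759.59 + 612.49 = 38616.36
Ad valorem component: 38616.36 × 21.8% = 8418.37
Specific component: 918 × 3.92 = 3598.56
Import duty = 8418.37 + 3598.56 = 12016.93
Buyer bears: origin terminal 488.46 + freight 759.59 + insurance 612.49 + delivery 1417.29 + duty 12016.93 = 15294.76
Landed cost = invoice 36755.82 + 15294.76 = 52050.58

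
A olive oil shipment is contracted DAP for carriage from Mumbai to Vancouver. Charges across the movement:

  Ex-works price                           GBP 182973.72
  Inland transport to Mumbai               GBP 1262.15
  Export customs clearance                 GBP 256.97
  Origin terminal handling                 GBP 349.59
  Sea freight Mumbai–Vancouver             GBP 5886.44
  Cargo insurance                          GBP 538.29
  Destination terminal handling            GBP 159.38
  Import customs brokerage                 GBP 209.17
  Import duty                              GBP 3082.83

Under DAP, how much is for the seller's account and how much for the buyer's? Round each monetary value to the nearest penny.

DAP: the seller bears all costs to the named destination except import duty and clearance.
Seller's account: goods 182973.72 + inland to port 1262.15 + export clearance 256.97 + origin terminal 349.59 + freight 5886.44 + insurance 538.29 + destination terminal 159.38 = 191426.54
Buyer's account: brokerage 209.17 + duty 3082.83 = 3292.00

Seller: GBP 191426.54; buyer: GBP 3292.00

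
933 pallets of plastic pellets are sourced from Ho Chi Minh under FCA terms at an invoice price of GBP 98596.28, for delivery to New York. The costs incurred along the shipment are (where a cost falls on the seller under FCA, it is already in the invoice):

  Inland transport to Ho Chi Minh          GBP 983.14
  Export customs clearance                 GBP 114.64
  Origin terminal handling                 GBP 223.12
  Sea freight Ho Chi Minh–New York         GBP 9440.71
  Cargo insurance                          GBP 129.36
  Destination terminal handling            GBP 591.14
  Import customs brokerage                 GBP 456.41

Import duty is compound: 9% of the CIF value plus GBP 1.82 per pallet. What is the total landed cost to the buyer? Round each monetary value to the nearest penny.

FCA: the seller delivers export-cleared goods to the carrier; the buyer bears costs from that point.
Already in the invoice (seller's account under FCA): inland to port, export clearance — exclude.
CIF value = FCA price + origin terminal + freight + insurance = 98596.28 + 223.12 + 9440.71 + 129.36 = 108389.47
Ad valorem component: 108389.47 × 9% = 9755.05
Specific component: 933 × 1.82 = 1698.06
Import duty = 9755.05 + 1698.06 = 11453.11
Buyer bears: origin terminal 223.12 + freight 9440.71 + insurance 129.36 + destination terminal 591.14 + brokerage 456.41 + duty 11453.11 = 22293.85
Landed cost = invoice 98596.28 + 22293.85 = 120890.13

Total landed cost: GBP 120890.13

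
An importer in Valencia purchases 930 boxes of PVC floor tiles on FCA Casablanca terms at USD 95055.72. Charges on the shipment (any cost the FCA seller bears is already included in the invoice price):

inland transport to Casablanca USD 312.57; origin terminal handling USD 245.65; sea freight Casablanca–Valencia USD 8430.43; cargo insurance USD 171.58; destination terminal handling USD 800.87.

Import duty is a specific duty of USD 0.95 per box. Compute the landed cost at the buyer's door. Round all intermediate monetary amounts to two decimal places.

FCA: the seller delivers export-cleared goods to the carrier; the buyer bears costs from that point.
Already in the invoice (seller's account under FCA): inland to port — exclude.
CIF value = FCA price + origin terminal + freight + insurance = 95055.72 + 245.65 + 8430.43 + 171.58 = 103903.38
Import duty = 930 × 0.95 = 883.50
Buyer bears: origin terminal 245.65 + freight 8430.43 + insurance 171.58 + destination terminal 800.87 + duty 883.50 = 10532.03
Landed cost = invoice 95055.72 + 10532.03 = 105587.75

Total landed cost: USD 105587.75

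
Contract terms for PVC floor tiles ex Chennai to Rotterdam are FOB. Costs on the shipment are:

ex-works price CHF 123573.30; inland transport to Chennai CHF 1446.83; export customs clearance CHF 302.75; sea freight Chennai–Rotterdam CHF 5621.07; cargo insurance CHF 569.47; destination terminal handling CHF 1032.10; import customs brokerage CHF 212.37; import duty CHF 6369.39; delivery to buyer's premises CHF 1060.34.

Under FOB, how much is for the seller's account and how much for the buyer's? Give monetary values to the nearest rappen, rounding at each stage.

Seller: CHF 125322.88; buyer: CHF 14864.74

FOB: the seller bears costs until goods are on board at the origin port; the buyer bears freight, insurance and all costs thereafter.
Seller's account: goods 123573.30 + inland to port 1446.83 + export clearance 302.75 = 125322.88
Buyer's account: freight 5621.07 + insurance 569.47 + destination terminal 1032.10 + brokerage 212.37 + duty 6369.39 + delivery 1060.34 = 14864.74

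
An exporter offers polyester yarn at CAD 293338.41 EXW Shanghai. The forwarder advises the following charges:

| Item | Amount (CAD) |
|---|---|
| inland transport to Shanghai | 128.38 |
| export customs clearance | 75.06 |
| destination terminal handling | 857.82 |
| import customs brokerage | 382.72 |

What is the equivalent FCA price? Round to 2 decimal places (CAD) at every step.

FCA price: CAD 293541.85

Not relevant to the conversion: brokerage, destination terminal — on the buyer under both terms; not part of either seller's price.
From EXW to FCA, the seller additionally bears: inland to port, export clearance.
FCA price = 293338.41 + 128.38 + 75.06 = 293541.85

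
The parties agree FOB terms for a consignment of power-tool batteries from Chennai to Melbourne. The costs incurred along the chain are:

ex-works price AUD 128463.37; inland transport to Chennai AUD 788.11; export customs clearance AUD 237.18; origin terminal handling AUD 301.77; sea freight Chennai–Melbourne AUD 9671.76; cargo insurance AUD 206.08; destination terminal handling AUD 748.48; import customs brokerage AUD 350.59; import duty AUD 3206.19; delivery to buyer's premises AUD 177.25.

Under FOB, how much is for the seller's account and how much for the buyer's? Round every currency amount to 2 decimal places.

FOB: the seller bears costs until goods are on board at the origin port; the buyer bears freight, insurance and all costs thereafter.
Seller's account: goods 128463.37 + inland to port 788.11 + export clearance 237.18 + origin terminal 301.77 = 129790.43
Buyer's account: freight 9671.76 + insurance 206.08 + destination terminal 748.48 + brokerage 350.59 + duty 3206.19 + delivery 177.25 = 14360.35

Seller: AUD 129790.43; buyer: AUD 14360.35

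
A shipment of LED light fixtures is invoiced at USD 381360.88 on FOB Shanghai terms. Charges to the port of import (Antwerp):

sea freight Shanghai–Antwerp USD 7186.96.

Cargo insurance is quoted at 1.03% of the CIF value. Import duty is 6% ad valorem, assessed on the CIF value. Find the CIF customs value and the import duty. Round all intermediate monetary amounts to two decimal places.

Let C be the CIF value. C = FOB price + freight + 1.03% × C
C − 1.03% × C = 381360.88 + 7186.96
0.9897 × C = 388547.84
C = 388547.84 / 0.9897 = 392591.53
Insurance premium = 1.03% × 392591.53 = 4043.69
Import duty = 392591.53 × 6% = 23555.49

CIF value: USD 392591.53; import duty: USD 23555.49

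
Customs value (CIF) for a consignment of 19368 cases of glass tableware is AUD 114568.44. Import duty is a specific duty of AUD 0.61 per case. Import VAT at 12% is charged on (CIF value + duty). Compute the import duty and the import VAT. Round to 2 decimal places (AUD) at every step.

Import duty: AUD 11814.48; import VAT: AUD 15165.95

Import duty = 19368 × 0.61 = 11814.48
VAT base = CIF + duty = 114568.44 + 11814.48 = 126382.92
Import VAT = 126382.92 × 12% = 15165.95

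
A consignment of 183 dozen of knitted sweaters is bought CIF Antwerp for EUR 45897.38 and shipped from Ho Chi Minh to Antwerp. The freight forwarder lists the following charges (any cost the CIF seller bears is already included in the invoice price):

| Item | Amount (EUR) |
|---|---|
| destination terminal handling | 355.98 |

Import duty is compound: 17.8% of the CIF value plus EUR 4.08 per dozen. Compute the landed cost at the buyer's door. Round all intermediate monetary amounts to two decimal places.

Total landed cost: EUR 55169.73

CIF: the seller pays costs through ocean freight and marine insurance to the destination port.
The CIF price already equals the CIF value: 45897.38
Ad valorem component: 45897.38 × 17.8% = 8169.73
Specific component: 183 × 4.08 = 746.64
Import duty = 8169.73 + 746.64 = 8916.37
Buyer bears: destination terminal 355.98 + duty 8916.37 = 9272.35
Landed cost = invoice 45897.38 + 9272.35 = 55169.73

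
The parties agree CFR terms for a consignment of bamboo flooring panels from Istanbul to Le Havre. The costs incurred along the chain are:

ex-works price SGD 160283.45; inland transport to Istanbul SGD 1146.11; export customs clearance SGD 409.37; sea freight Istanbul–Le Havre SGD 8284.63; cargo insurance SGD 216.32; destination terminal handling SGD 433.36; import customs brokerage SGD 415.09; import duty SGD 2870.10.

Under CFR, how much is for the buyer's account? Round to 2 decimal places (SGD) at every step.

CFR: the seller pays costs through ocean freight to the destination port, but not insurance.
Seller's account: goods 160283.45 + inland to port 1146.11 + export clearance 409.37 + freight 8284.63 = 170123.56
Buyer's account: insurance 216.32 + destination terminal 433.36 + brokerage 415.09 + duty 2870.10 = 3934.87

Buyer's account: SGD 3934.87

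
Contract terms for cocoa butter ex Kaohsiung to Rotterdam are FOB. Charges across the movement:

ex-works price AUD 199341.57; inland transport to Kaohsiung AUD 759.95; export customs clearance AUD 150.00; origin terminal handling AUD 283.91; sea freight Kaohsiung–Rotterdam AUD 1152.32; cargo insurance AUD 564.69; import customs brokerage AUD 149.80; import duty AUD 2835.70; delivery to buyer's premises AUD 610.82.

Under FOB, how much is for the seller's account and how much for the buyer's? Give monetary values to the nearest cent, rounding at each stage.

Seller: AUD 200535.43; buyer: AUD 5313.33

FOB: the seller bears costs until goods are on board at the origin port; the buyer bears freight, insurance and all costs thereafter.
Seller's account: goods 199341.57 + inland to port 759.95 + export clearance 150.00 + origin terminal 283.91 = 200535.43
Buyer's account: freight 1152.32 + insurance 564.69 + brokerage 149.80 + duty 2835.70 + delivery 610.82 = 5313.33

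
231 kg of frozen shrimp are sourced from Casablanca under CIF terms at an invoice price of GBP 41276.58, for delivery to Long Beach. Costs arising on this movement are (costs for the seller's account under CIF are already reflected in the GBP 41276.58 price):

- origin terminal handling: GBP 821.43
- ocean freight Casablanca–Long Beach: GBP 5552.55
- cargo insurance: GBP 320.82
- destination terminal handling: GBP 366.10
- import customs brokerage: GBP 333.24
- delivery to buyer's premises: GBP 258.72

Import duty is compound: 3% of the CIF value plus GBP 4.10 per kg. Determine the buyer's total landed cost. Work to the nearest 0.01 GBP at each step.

Total landed cost: GBP 44420.04

CIF: the seller pays costs through ocean freight and marine insurance to the destination port.
Already in the invoice (seller's account under CIF): origin terminal, freight, insurance — exclude.
The CIF price already equals the CIF value: 41276.58
Ad valorem component: 41276.58 × 3% = 1238.30
Specific component: 231 × 4.10 = 947.10
Import duty = 1238.30 + 947.10 = 2185.40
Buyer bears: destination terminal 366.10 + brokerage 333.24 + delivery 258.72 + duty 2185.40 = 3143.46
Landed cost = invoice 41276.58 + 3143.46 = 44420.04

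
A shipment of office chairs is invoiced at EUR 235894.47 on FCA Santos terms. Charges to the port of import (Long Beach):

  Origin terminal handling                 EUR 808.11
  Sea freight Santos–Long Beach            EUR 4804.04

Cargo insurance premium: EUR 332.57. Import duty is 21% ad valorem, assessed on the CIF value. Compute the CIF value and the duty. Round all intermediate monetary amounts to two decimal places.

CIF = FCA price + pre-shipment costs + freight + insurance
CIF = 235894.47 + 808.11 + 4804.04 + 332.57 = 241839.19
Import duty = 241839.19 × 21% = 50786.23

CIF value: EUR 241839.19; import duty: EUR 50786.23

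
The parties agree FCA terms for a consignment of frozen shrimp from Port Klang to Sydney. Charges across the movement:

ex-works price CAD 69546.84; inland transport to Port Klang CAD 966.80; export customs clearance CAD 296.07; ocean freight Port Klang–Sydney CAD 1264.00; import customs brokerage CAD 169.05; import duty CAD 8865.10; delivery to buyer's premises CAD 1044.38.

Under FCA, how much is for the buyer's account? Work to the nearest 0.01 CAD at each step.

FCA: the seller delivers export-cleared goods to the carrier; the buyer bears costs from that point.
Seller's account: goods 69546.84 + inland to port 966.80 + export clearance 296.07 = 70809.71
Buyer's account: freight 1264.00 + brokerage 169.05 + duty 8865.10 + delivery 1044.38 = 11342.53

Buyer's account: CAD 11342.53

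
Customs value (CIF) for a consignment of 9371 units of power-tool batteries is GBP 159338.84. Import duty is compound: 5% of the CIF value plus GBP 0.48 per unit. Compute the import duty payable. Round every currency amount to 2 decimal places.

Import duty: GBP 12465.02

Ad valorem component: 159338.84 × 5% = 7966.94
Specific component: 9371 × 0.48 = 4498.08
Import duty = 7966.94 + 4498.08 = 12465.02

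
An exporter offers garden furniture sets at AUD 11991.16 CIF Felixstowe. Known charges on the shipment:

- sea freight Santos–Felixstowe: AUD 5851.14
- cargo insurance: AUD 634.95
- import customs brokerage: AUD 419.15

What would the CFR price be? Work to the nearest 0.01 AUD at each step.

CFR price: AUD 11356.21

Not relevant to the conversion: freight — on the seller under both CIF and CFR; already in the CIF price and stays in the CFR price. brokerage — on the buyer under both terms; not part of either seller's price.
From CIF to CFR, the seller no longer bears: insurance.
CFR price = 11991.16 − 634.95 = 11356.21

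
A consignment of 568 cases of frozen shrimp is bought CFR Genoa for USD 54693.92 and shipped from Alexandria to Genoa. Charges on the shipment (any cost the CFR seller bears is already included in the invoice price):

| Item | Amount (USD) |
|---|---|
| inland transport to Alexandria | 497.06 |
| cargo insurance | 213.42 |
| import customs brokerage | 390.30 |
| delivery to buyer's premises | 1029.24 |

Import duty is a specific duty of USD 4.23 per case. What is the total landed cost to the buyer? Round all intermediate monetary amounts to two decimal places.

Total landed cost: USD 58729.52

CFR: the seller pays costs through ocean freight to the destination port, but not insurance.
Already in the invoice (seller's account under CFR): inland to port — exclude.
CIF value = CFR price + insurance = 54693.92 + 213.42 = 54907.34
Import duty = 568 × 4.23 = 2402.64
Buyer bears: insurance 213.42 + brokerage 390.30 + delivery 1029.24 + duty 2402.64 = 4035.60
Landed cost = invoice 54693.92 + 4035.60 = 58729.52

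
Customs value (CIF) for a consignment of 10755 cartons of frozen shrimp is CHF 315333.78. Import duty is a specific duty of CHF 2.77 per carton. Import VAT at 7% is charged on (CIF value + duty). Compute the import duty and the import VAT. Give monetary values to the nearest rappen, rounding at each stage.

Import duty: CHF 29791.35; import VAT: CHF 24158.76

Import duty = 10755 × 2.77 = 29791.35
VAT base = CIF + duty = 315333.78 + 29791.35 = 345125.13
Import VAT = 345125.13 × 7% = 24158.76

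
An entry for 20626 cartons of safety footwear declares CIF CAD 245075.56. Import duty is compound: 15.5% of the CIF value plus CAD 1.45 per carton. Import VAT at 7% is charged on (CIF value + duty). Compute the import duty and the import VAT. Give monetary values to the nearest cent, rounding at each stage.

Ad valorem component: 245075.56 × 15.5% = 37986.71
Specific component: 20626 × 1.45 = 29907.70
Import duty = 37986.71 + 29907.70 = 67894.41
VAT base = CIF + duty = 245075.56 + 67894.41 = 312969.97
Import VAT = 312969.97 × 7% = 21907.90

Import duty: CAD 67894.41; import VAT: CAD 21907.90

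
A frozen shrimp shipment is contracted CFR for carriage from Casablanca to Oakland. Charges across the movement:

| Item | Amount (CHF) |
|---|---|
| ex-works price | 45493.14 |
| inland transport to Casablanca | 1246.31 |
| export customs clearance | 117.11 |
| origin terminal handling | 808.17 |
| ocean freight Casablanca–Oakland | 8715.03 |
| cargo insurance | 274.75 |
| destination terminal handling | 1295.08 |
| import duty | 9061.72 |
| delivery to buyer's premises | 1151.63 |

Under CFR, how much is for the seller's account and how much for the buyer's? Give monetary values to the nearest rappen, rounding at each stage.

Seller: CHF 56379.76; buyer: CHF 11783.18

CFR: the seller pays costs through ocean freight to the destination port, but not insurance.
Seller's account: goods 45493.14 + inland to port 1246.31 + export clearance 117.11 + origin terminal 808.17 + freight 8715.03 = 56379.76
Buyer's account: insurance 274.75 + destination terminal 1295.08 + duty 9061.72 + delivery 1151.63 = 11783.18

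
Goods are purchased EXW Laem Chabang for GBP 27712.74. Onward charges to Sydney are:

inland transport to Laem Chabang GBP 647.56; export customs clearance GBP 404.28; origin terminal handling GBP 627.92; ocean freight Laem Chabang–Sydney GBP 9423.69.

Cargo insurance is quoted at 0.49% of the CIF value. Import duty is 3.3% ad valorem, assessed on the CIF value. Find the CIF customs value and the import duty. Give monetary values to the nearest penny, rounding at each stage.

CIF value: GBP 39007.33; import duty: GBP 1287.24

Let C be the CIF value. C = EXW price + pre-shipment costs + freight + 0.49% × C
C − 0.49% × C = 27712.74 + 647.56 + 404.28 + 627.92 + 9423.69
0.9951 × C = 38816.19
C = 38816.19 / 0.9951 = 39007.33
Insurance premium = 0.49% × 39007.33 = 191.14
Import duty = 39007.33 × 3.3% = 1287.24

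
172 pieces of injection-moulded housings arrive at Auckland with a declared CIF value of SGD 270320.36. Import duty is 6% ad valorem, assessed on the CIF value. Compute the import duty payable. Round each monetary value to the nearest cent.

Import duty = 270320.36 × 6% = 16219.22

Import duty: SGD 16219.22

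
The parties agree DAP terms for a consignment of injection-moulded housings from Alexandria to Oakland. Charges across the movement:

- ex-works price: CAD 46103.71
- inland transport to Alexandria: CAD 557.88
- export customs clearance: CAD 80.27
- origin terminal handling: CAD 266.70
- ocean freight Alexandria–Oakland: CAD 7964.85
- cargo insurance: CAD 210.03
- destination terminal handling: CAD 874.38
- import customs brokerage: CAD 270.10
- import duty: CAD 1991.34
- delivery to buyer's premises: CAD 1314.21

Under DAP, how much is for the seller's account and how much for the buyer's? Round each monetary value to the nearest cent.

DAP: the seller bears all costs to the named destination except import duty and clearance.
Seller's account: goods 46103.71 + inland to port 557.88 + export clearance 80.27 + origin terminal 266.70 + freight 7964.85 + insurance 210.03 + destination terminal 874.38 + delivery 1314.21 = 57372.03
Buyer's account: brokerage 270.10 + duty 1991.34 = 2261.44

Seller: CAD 57372.03; buyer: CAD 2261.44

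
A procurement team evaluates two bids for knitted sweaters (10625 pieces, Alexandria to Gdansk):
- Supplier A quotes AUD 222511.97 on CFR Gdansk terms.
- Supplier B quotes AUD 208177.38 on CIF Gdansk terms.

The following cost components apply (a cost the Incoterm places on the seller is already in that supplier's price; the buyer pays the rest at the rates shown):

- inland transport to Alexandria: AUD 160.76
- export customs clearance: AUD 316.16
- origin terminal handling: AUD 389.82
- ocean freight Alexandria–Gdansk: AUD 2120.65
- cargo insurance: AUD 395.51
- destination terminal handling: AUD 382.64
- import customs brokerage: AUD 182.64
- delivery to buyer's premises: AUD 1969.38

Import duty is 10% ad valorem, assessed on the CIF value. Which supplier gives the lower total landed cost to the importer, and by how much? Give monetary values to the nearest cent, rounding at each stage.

Supplier A (CFR):
CIF value = CFR price + insurance = 222511.97 + 395.51 = 222907.48
Import duty = 222907.48 × 10% = 22290.75
Buyer bears (A): 395.51 + 382.64 + 182.64 + 1969.38 = 2930.17
Landed cost (A) = invoice 222511.97 + 2930.17 + duty 22290.75 = 247732.89
Supplier B (CIF):
The CIF price already equals the CIF value: 208177.38
Import duty = 208177.38 × 10% = 20817.74
Buyer bears (B): 382.64 + 182.64 + 1969.38 = 2534.66
Landed cost (B) = invoice 208177.38 + 2534.66 + duty 20817.74 = 231529.78
Difference = |247732.89 − 231529.78| = 16203.11

Supplier B is cheaper by AUD 16203.11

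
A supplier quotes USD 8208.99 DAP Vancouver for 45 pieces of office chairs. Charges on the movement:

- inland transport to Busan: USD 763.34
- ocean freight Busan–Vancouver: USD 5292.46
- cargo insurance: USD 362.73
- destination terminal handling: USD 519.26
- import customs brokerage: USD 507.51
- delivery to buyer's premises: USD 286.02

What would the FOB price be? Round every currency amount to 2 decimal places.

FOB price: USD 1748.52

Not relevant to the conversion: inland to port — on the seller under both DAP and FOB; already in the DAP price and stays in the FOB price. brokerage — on the buyer under both terms; not part of either seller's price.
From DAP to FOB, the seller no longer bears: freight, insurance, destination terminal, delivery.
FOB price = 8208.99 − 5292.46 − 362.73 − 519.26 − 286.02 = 1748.52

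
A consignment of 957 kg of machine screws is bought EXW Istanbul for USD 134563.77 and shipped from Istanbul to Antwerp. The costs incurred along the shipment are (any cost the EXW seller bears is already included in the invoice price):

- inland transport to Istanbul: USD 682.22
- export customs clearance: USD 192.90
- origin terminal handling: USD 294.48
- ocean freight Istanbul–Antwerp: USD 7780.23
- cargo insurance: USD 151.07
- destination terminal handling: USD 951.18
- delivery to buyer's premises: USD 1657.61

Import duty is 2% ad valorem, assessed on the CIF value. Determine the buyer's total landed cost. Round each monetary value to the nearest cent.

EXW: the seller makes goods available at their premises; the buyer bears all onward costs.
CIF value = EXW price + inland to port + export clearance + origin terminal + freight + insurance = 134563.77 + 682.22 + 192.90 + 294.48 + 7780.23 + 151.07 = 143664.67
Import duty = 143664.67 × 2% = 2873.29
Buyer bears: inland to port 682.22 + export clearance 192.90 + origin terminal 294.48 + freight 7780.23 + insurance 151.07 + destination terminal 951.18 + delivery 1657.61 + duty 2873.29 = 14582.98
Landed cost = invoice 134563.77 + 14582.98 = 149146.75

Total landed cost: USD 149146.75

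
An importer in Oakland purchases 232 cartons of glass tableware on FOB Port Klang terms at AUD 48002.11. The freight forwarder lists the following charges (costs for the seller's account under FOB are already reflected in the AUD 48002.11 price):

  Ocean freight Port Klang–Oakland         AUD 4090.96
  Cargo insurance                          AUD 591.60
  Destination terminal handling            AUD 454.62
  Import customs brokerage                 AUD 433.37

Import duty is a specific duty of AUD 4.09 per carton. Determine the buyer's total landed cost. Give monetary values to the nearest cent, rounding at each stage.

FOB: the seller bears costs until goods are on board at the origin port; the buyer bears freight, insurance and all costs thereafter.
CIF value = FOB price + freight + insurance = 48002.11 + 4090.96 + 591.60 = 52684.67
Import duty = 232 × 4.09 = 948.88
Buyer bears: freight 4090.96 + insurance 591.60 + destination terminal 454.62 + brokerage 433.37 + duty 948.88 = 6519.43
Landed cost = invoice 48002.11 + 6519.43 = 54521.54

Total landed cost: AUD 54521.54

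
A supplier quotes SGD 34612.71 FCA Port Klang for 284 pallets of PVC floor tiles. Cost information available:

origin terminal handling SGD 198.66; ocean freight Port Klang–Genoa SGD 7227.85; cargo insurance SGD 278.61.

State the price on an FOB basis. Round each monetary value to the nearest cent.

Not relevant to the conversion: insurance, freight — on the buyer under both terms; not part of either seller's price.
From FCA to FOB, the seller additionally bears: origin terminal.
FOB price = 34612.71 + 198.66 = 34811.37

FOB price: SGD 34811.37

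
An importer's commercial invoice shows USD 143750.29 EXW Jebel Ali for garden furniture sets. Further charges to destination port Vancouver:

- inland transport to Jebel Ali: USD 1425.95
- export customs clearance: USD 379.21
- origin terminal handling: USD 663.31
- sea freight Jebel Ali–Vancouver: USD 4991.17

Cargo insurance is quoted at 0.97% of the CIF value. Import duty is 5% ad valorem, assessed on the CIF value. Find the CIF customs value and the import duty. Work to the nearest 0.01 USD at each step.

CIF value: USD 152691.03; import duty: USD 7634.55

Let C be the CIF value. C = EXW price + pre-shipment costs + freight + 0.97% × C
C − 0.97% × C = 143750.29 + 1425.95 + 379.21 + 663.31 + 4991.17
0.9903 × C = 151209.93
C = 151209.93 / 0.9903 = 152691.03
Insurance premium = 0.97% × 152691.03 = 1481.10
Import duty = 152691.03 × 5% = 7634.55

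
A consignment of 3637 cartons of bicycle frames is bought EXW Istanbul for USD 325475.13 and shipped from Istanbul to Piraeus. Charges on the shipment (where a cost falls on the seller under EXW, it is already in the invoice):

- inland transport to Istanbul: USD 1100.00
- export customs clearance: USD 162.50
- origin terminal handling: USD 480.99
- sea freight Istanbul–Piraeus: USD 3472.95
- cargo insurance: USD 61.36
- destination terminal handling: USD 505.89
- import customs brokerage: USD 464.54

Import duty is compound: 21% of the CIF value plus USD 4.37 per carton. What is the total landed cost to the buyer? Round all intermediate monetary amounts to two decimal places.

EXW: the seller makes goods available at their premises; the buyer bears all onward costs.
CIF value = EXW price + inland to port + export clearance + origin terminal + freight + insurance = 325475.13 + 1100.00 + 162.50 + 480.99 + 3472.95 + 61.36 = 330752.93
Ad valorem component: 330752.93 × 21% = 69458.12
Specific component: 3637 × 4.37 = 15893.69
Import duty = 69458.12 + 15893.69 = 85351.81
Buyer bears: inland to port 1100.00 + export clearance 162.50 + origin terminal 480.99 + freight 3472.95 + insurance 61.36 + destination terminal 505.89 + brokerage 464.54 + duty 85351.81 = 91600.04
Landed cost = invoice 325475.13 + 91600.04 = 417075.17

Total landed cost: USD 417075.17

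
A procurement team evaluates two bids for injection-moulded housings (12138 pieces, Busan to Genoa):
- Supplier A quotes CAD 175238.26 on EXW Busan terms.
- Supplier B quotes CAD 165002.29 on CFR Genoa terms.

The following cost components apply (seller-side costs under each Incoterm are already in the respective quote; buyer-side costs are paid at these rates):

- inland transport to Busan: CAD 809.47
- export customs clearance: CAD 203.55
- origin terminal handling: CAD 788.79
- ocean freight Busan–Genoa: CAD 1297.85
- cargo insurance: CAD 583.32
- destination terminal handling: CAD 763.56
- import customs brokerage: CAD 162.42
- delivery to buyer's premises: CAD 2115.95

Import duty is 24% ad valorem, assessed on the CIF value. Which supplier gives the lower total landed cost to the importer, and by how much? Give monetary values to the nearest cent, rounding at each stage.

Supplier A (EXW):
CIF value = EXW price + inland to port + export clearance + origin terminal + freight + insurance = 175238.26 + 809.47 + 203.55 + 788.79 + 1297.85 + 583.32 = 178921.24
Import duty = 178921.24 × 24% = 42941.10
Buyer bears (A): 809.47 + 203.55 + 788.79 + 1297.85 + 583.32 + 763.56 + 162.42 + 2115.95 = 6724.91
Landed cost (A) = invoice 175238.26 + 6724.91 + duty 42941.10 = 224904.27
Supplier B (CFR):
CIF value = CFR price + insurance = 165002.29 + 583.32 = 165585.61
Import duty = 165585.61 × 24% = 39740.55
Buyer bears (B): 583.32 + 763.56 + 162.42 + 2115.95 = 3625.25
Landed cost (B) = invoice 165002.29 + 3625.25 + duty 39740.55 = 208368.09
Difference = |224904.27 − 208368.09| = 16536.18

Supplier B is cheaper by CAD 16536.18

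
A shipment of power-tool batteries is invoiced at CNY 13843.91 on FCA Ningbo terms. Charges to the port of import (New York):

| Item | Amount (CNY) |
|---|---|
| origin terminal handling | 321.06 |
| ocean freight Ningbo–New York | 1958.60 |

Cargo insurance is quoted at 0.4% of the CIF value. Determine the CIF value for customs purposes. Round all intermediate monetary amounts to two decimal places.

Let C be the CIF value. C = FCA price + pre-shipment costs + freight + 0.4% × C
C − 0.4% × C = 13843.91 + 321.06 + 1958.60
0.996 × C = 16123.57
C = 16123.57 / 0.996 = 16188.32
Insurance premium = 0.4% × 16188.32 = 64.75

CIF value: CNY 16188.32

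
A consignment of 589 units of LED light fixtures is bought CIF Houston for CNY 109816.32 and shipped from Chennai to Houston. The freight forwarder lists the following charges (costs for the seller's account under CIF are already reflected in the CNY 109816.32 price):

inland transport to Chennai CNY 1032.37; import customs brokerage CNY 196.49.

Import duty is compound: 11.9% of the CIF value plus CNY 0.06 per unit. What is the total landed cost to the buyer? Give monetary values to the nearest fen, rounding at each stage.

Total landed cost: CNY 123116.29

CIF: the seller pays costs through ocean freight and marine insurance to the destination port.
Already in the invoice (seller's account under CIF): inland to port — exclude.
The CIF price already equals the CIF value: 109816.32
Ad valorem component: 109816.32 × 11.9% = 13068.14
Specific component: 589 × 0.06 = 35.34
Import duty = 13068.14 + 35.34 = 13103.48
Buyer bears: brokerage 196.49 + duty 13103.48 = 13299.97
Landed cost = invoice 109816.32 + 13299.97 = 123116.29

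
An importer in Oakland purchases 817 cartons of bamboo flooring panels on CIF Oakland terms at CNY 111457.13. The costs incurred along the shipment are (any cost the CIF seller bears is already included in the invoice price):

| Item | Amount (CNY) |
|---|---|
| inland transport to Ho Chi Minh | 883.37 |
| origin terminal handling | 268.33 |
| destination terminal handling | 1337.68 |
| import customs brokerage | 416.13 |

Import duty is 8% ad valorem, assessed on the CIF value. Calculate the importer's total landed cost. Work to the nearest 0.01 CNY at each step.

Total landed cost: CNY 122127.51

CIF: the seller pays costs through ocean freight and marine insurance to the destination port.
Already in the invoice (seller's account under CIF): inland to port, origin terminal — exclude.
The CIF price already equals the CIF value: 111457.13
Import duty = 111457.13 × 8% = 8916.57
Buyer bears: destination terminal 1337.68 + brokerage 416.13 + duty 8916.57 = 10670.38
Landed cost = invoice 111457.13 + 10670.38 = 122127.51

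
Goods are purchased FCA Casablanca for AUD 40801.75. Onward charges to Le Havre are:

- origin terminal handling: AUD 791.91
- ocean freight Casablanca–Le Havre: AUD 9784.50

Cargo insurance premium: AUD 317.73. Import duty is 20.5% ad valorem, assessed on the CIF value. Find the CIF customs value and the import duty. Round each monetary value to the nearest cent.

CIF value: AUD 51695.89; import duty: AUD 10597.66

CIF = FCA price + pre-shipment costs + freight + insurance
CIF = 40801.75 + 791.91 + 9784.50 + 317.73 = 51695.89
Import duty = 51695.89 × 20.5% = 10597.66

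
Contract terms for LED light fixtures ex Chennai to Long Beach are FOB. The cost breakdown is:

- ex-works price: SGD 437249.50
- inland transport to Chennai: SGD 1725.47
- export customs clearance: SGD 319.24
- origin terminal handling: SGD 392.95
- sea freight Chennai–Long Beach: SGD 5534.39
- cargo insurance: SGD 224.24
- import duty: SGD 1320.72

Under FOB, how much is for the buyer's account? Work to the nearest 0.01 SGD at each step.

FOB: the seller bears costs until goods are on board at the origin port; the buyer bears freight, insurance and all costs thereafter.
Seller's account: goods 437249.50 + inland to port 1725.47 + export clearance 319.24 + origin terminal 392.95 = 439687.16
Buyer's account: freight 5534.39 + insurance 224.24 + duty 1320.72 = 7079.35

Buyer's account: SGD 7079.35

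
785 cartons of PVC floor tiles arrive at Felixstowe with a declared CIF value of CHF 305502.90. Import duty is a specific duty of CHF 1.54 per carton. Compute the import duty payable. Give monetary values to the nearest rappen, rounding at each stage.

Import duty = 785 × 1.54 = 1208.90

Import duty: CHF 1208.90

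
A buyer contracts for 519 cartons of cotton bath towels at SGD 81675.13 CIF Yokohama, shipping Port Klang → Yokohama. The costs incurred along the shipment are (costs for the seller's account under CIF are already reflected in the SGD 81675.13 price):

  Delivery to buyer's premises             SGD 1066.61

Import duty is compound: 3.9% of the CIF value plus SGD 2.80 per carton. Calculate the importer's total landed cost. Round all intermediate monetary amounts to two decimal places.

CIF: the seller pays costs through ocean freight and marine insurance to the destination port.
The CIF price already equals the CIF value: 81675.13
Ad valorem component: 81675.13 × 3.9% = 3185.33
Specific component: 519 × 2.80 = 1453.20
Import duty = 3185.33 + 1453.20 = 4638.53
Buyer bears: delivery 1066.61 + duty 4638.53 = 5705.14
Landed cost = invoice 81675.13 + 5705.14 = 87380.27

Total landed cost: SGD 87380.27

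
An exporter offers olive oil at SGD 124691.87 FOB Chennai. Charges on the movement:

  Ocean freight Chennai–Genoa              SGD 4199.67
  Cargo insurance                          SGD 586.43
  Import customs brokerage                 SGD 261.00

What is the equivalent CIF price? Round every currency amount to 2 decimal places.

Not relevant to the conversion: brokerage — on the buyer under both terms; not part of either seller's price.
From FOB to CIF, the seller additionally bears: freight, insurance.
CIF price = 124691.87 + 4199.67 + 586.43 = 129477.97

CIF price: SGD 129477.97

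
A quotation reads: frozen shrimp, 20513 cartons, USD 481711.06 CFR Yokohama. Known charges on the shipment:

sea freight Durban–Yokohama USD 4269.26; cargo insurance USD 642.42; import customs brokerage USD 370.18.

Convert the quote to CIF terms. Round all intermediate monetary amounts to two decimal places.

CIF price: USD 482353.48

Not relevant to the conversion: freight — on the seller under both CFR and CIF; already in the CFR price and stays in the CIF price. brokerage — on the buyer under both terms; not part of either seller's price.
From CFR to CIF, the seller additionally bears: insurance.
CIF price = 481711.06 + 642.42 = 482353.48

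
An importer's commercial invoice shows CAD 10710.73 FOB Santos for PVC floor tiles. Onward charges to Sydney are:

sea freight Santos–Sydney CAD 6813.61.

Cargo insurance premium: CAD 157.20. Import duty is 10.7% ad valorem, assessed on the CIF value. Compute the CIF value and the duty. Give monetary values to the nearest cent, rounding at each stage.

CIF = FOB price + freight + insurance
CIF = 10710.73 + 6813.61 + 157.20 = 17681.54
Import duty = 17681.54 × 10.7% = 1891.92

CIF value: CAD 17681.54; import duty: CAD 1891.92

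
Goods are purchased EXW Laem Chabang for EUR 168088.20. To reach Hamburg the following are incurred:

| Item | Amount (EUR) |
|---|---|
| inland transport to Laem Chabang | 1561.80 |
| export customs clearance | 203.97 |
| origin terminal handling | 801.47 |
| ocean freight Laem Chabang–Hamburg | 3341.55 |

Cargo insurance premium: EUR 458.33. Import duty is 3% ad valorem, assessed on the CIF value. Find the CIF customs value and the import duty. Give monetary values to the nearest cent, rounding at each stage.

CIF value: EUR 174455.32; import duty: EUR 5233.66

CIF = EXW price + pre-shipment costs + freight + insurance
CIF = 168088.20 + 1561.80 + 203.97 + 801.47 + 3341.55 + 458.33 = 174455.32
Import duty = 174455.32 × 3% = 5233.66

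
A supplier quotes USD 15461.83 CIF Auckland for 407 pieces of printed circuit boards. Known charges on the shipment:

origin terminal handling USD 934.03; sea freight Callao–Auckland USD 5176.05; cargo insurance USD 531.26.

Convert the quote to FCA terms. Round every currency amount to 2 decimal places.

FCA price: USD 8820.49

From CIF to FCA, the seller no longer bears: origin terminal, freight, insurance.
FCA price = 15461.83 − 934.03 − 5176.05 − 531.26 = 8820.49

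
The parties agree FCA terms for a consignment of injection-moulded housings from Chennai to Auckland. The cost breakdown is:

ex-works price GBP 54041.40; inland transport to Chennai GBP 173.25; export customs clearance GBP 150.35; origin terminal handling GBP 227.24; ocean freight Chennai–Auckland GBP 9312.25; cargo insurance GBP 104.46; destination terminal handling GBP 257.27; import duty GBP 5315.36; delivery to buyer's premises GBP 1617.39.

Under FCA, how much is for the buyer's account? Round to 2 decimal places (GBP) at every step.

FCA: the seller delivers export-cleared goods to the carrier; the buyer bears costs from that point.
Seller's account: goods 54041.40 + inland to port 173.25 + export clearance 150.35 = 54365.00
Buyer's account: origin terminal 227.24 + freight 9312.25 + insurance 104.46 + destination terminal 257.27 + duty 5315.36 + delivery 1617.39 = 16833.97

Buyer's account: GBP 16833.97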